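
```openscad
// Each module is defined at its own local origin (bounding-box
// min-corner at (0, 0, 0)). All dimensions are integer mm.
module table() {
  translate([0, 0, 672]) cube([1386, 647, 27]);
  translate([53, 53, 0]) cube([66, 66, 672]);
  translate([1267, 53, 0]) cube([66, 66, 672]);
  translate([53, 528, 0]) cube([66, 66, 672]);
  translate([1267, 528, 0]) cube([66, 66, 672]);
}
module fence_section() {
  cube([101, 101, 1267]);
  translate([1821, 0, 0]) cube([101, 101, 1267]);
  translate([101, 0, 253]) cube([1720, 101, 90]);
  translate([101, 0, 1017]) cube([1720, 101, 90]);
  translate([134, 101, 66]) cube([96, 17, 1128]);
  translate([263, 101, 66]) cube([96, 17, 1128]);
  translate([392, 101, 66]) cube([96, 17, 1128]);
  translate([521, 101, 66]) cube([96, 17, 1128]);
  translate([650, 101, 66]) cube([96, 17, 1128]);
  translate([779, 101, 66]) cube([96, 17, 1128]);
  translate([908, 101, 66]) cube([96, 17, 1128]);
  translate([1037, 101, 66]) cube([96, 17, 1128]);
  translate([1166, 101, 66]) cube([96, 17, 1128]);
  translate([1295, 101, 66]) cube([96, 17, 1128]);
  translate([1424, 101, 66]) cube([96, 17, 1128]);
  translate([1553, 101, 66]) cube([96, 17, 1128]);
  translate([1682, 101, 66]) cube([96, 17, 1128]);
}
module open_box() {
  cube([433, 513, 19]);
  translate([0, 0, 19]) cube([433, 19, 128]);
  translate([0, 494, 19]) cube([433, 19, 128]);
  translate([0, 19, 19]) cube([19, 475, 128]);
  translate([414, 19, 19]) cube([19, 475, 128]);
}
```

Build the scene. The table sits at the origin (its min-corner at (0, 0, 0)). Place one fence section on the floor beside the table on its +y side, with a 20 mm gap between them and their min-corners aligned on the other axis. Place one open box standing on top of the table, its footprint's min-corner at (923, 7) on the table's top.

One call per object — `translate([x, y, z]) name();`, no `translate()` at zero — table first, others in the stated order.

table();
translate([0, 667, 0]) fence_section();
translate([923, 7, 699]) open_box();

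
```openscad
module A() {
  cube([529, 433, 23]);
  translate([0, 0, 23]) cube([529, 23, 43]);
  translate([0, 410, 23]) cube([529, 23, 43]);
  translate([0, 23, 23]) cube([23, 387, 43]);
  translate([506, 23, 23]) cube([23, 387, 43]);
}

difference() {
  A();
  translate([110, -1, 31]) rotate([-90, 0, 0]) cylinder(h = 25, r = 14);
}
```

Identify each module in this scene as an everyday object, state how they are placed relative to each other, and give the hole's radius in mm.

The subtracted cylinder has r = 14 mm.

A is an open box. The open box has a circular hole through its front wall. The hole's radius is 14 mm.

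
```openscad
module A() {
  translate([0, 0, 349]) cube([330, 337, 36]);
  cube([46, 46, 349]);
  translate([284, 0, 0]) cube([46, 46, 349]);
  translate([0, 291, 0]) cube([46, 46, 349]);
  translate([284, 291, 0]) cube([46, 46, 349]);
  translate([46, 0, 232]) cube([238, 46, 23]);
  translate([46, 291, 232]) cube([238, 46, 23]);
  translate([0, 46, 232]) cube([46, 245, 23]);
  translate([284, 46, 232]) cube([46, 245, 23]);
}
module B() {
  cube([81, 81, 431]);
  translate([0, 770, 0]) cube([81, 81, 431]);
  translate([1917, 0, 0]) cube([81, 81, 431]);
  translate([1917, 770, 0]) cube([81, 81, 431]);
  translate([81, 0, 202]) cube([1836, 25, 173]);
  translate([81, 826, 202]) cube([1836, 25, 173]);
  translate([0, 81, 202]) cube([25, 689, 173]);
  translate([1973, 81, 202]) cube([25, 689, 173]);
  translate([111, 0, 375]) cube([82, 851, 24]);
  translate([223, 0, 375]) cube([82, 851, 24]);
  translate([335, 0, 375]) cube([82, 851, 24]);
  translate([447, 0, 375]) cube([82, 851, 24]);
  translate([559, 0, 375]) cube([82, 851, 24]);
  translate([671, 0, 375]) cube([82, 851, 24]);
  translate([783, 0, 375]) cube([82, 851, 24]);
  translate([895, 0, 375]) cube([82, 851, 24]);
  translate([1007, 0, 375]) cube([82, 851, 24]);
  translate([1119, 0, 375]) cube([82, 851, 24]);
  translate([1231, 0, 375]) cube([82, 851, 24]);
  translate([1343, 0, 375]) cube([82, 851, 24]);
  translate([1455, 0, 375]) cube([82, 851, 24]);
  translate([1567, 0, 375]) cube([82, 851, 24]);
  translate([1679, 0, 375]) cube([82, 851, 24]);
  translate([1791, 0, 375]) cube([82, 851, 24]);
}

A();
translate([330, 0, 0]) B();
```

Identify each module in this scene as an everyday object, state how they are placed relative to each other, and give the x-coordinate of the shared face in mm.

A is a stool. B is a bed frame. The bed frame is against the stool's +x side, with their −y faces flush. The x-coordinate of the shared face is 330 mm.

The stool's +x face and the bed frame's −x face are both at x = 330 mm.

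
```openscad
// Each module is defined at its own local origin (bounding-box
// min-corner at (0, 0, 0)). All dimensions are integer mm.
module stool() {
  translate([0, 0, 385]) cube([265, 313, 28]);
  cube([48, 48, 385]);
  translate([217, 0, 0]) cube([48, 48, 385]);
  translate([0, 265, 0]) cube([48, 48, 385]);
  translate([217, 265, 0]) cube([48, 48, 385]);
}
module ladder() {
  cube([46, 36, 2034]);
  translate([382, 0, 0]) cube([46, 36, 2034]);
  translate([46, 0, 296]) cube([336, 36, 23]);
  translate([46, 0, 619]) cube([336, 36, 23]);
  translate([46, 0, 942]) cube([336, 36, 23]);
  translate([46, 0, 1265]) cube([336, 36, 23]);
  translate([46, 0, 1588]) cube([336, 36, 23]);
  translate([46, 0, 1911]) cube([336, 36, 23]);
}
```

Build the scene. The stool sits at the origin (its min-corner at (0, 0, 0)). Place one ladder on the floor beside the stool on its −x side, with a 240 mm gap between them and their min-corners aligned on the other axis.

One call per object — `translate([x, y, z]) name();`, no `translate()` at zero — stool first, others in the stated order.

stool();
translate([-668, 0, 0]) ladder();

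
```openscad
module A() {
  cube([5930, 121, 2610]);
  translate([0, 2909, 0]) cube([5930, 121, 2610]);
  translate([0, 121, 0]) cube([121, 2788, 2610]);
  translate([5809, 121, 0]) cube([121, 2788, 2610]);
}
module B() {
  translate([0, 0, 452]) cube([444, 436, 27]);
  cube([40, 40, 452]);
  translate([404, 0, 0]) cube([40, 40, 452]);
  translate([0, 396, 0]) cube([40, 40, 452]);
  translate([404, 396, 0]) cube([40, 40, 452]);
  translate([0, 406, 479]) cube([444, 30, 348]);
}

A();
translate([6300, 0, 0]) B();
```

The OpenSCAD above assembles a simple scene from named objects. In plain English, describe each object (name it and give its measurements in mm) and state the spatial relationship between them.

A is a box-shaped house frame (walls only): outside footprint 5930×3030 mm, wall height 2610 mm, wall thickness 121 mm. The two y-facing walls run the full x-width; the two x-facing walls fit between the inner faces of the y-facing walls.

B is a chair. The seat is a 444×436×27 mm slab with its top at z = 479 mm, on four 40×40 mm corner legs (flush with the seat edges, standing on z = 0). A flat backrest 30 mm thick, 348 mm tall, spans the full seat width and rises from the seat top along its +y edge, rear face flush with the rear of the seat.

The chair is on the floor beside the house frame on its +x side.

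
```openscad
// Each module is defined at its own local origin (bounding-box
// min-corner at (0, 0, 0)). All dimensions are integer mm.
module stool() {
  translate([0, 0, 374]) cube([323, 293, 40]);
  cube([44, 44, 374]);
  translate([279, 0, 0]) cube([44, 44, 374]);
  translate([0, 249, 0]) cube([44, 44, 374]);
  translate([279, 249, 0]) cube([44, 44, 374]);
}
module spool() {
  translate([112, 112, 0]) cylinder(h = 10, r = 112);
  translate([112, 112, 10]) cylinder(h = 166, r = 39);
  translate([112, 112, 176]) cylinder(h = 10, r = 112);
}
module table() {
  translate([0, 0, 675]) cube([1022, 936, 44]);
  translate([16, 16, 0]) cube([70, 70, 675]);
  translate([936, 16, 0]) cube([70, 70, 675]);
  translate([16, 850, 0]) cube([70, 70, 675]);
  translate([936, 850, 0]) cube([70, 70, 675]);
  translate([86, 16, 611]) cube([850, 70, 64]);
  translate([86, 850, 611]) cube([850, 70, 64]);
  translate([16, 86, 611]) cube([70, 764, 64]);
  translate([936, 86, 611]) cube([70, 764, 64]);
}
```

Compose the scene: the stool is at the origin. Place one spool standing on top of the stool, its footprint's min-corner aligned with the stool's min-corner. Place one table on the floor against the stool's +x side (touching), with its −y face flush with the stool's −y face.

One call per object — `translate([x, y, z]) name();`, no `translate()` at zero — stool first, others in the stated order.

stool();
translate([0, 0, 414]) spool();
translate([323, 0, 0]) table();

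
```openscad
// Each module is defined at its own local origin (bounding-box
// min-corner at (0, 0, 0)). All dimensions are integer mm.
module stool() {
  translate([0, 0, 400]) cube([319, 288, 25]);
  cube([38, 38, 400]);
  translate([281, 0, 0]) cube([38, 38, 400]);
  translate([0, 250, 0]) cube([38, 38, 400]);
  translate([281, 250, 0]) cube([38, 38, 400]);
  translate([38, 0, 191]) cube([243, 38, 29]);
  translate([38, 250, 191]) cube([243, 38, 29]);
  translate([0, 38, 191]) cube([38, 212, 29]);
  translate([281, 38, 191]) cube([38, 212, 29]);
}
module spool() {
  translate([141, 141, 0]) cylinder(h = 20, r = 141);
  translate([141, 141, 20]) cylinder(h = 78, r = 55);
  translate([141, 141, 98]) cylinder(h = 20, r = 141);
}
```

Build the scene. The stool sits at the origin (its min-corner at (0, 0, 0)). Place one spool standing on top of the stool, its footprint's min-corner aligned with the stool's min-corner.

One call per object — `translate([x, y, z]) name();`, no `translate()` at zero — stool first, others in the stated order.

stool();
translate([0, 0, 425]) spool();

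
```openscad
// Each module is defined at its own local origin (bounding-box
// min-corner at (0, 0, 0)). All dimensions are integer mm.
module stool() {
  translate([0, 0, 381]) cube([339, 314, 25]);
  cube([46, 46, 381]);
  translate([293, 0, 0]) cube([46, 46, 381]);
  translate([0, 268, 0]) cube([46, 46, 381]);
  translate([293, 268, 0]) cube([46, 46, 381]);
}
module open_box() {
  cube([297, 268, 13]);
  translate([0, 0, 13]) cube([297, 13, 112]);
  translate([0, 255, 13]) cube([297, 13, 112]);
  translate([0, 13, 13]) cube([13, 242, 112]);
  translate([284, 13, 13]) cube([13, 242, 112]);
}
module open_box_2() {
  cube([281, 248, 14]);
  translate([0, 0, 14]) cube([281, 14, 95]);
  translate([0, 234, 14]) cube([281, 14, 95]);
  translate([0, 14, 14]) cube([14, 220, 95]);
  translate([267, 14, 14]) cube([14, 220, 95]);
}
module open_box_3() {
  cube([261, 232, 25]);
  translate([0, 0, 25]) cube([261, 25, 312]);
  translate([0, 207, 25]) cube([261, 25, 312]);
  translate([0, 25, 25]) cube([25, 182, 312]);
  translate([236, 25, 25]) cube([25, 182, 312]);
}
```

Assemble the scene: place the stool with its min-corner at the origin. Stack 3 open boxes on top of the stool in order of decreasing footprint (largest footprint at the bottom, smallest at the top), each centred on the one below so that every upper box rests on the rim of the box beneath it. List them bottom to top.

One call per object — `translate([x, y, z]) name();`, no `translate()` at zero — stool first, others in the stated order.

stool();
translate([21, 23, 406]) open_box();
translate([29, 33, 531]) open_box_2();
translate([39, 41, 640]) open_box_3();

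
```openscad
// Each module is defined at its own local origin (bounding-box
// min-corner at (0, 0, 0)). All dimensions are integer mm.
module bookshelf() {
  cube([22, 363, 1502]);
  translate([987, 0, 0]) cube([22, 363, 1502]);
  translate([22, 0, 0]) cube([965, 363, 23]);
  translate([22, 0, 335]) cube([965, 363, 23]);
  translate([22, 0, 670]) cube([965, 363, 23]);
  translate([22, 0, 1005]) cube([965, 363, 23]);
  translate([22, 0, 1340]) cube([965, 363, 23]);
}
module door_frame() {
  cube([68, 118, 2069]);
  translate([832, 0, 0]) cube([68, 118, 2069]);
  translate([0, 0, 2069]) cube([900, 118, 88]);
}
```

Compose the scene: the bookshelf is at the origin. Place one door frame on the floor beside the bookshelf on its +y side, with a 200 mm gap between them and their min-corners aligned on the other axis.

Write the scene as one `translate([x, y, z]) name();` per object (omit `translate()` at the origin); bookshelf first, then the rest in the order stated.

bookshelf();
translate([0, 563, 0]) door_frame();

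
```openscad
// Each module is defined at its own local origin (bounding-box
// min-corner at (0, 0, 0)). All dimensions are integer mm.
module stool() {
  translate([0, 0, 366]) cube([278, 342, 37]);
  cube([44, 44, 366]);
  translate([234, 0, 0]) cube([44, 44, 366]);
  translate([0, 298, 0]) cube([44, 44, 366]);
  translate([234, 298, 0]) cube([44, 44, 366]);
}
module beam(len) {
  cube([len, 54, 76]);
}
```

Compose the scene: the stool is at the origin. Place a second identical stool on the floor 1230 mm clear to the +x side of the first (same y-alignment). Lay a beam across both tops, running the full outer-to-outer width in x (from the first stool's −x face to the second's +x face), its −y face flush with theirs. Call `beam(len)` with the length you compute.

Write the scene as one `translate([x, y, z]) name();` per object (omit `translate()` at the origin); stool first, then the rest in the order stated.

stool();
translate([1508, 0, 0]) stool();
translate([0, 0, 403]) beam(1786);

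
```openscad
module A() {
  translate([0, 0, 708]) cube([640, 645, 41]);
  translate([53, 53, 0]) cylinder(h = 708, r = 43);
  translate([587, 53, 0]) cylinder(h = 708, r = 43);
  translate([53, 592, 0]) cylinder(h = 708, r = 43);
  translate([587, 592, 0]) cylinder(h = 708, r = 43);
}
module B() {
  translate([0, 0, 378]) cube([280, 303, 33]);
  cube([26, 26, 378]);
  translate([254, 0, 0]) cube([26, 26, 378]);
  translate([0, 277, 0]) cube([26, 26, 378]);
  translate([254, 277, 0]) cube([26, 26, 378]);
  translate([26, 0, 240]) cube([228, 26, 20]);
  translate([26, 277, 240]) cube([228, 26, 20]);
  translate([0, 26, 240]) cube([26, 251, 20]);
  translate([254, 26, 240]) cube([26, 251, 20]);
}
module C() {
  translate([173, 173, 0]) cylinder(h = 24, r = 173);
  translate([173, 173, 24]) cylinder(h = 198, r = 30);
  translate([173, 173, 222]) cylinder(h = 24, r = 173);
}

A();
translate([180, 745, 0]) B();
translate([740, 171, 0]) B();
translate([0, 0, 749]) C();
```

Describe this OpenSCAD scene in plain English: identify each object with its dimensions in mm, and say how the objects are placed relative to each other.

A is a table: top 640 mm (x) × 645 mm (y), 41 mm thick, upper face at z = 749 mm, on four round legs of 86 mm diameter, each leg's bounding box inset 10 mm from the nearest pair of top edges, running from z = 0 to the bottom of the top.

B is a four-legged stool. The seat is a 280×303×33 mm slab whose top surface is at z = 411 mm; four square legs, each 26×26 mm in cross-section, run from the floor (z = 0) to the underside of the seat, each flush with a corner of the seat. Four stretchers, 26 mm wide and 20 mm tall, connect adjacent legs with their undersides at z = 240 mm, each running between the inner faces of the legs it joins and aligned with the legs' outer faces on the other axis.

C is a spool: two coaxial disc flanges of radius 173 mm and thickness 24 mm, joined by a core cylinder of radius 30 mm and height 198 mm. The lower flange rests on z = 0 and the three cylinders share a vertical axis.

Two stools sit around the table at the +y, +x sides. The spool is on top of the table.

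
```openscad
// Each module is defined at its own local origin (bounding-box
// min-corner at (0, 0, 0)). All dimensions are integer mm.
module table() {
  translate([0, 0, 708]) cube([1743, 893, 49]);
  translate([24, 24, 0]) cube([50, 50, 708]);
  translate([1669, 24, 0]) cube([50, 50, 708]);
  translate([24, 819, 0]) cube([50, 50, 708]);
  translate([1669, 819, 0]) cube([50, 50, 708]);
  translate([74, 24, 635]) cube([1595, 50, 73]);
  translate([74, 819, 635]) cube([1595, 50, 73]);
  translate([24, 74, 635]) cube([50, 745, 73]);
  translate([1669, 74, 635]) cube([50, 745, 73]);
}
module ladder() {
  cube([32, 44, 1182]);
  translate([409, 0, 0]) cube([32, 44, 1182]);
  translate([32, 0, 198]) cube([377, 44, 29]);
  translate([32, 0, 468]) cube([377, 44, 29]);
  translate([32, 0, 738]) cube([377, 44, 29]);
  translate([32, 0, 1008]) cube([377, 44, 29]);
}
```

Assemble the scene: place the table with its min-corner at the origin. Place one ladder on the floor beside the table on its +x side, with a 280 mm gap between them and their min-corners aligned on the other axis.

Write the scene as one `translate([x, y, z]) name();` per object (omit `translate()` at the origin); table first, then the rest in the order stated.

table();
translate([2023, 0, 0]) ladder();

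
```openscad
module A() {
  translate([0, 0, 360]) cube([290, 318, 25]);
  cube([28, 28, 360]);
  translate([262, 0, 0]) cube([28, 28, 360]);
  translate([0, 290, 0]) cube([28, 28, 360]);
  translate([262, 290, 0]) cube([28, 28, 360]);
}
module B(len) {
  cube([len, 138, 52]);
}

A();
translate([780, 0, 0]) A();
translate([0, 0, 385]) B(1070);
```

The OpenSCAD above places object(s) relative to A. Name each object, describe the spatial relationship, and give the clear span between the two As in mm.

Second stool starts at x = 780; first ends at x = 290; clear span = 780 − 290 = 490 mm.

A is a stool. B is a beam. A beam spans the tops of two stools. The clear span between the two stools is 490 mm.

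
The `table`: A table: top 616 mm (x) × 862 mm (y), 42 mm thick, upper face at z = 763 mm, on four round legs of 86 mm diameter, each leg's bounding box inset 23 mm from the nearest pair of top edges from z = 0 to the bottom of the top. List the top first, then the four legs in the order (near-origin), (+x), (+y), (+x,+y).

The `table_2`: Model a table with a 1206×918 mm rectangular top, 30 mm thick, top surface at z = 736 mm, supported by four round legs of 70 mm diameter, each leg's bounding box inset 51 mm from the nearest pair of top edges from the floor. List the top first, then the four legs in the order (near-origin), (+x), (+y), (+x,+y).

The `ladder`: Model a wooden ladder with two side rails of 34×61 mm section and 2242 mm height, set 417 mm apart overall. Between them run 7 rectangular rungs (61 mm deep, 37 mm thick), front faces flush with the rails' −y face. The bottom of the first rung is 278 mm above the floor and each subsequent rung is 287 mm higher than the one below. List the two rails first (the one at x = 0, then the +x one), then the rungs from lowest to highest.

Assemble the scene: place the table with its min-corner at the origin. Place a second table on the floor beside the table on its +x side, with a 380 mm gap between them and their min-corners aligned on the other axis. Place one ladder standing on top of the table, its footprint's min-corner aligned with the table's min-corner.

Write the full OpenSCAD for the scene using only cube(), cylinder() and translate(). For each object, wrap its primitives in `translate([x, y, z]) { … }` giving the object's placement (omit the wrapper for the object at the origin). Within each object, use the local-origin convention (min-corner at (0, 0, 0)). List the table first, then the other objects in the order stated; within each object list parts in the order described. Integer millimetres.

translate([0, 0, 721]) cube([616, 862, 42]);
translate([66, 66, 0]) cylinder(h = 721, r = 43);
translate([550, 66, 0]) cylinder(h = 721, r = 43);
translate([66, 796, 0]) cylinder(h = 721, r = 43);
translate([550, 796, 0]) cylinder(h = 721, r = 43);
translate([996, 0, 0]) {
  translate([0, 0, 706]) cube([1206, 918, 30]);
  translate([86, 86, 0]) cylinder(h = 706, r = 35);
  translate([1120, 86, 0]) cylinder(h = 706, r = 35);
  translate([86, 832, 0]) cylinder(h = 706, r = 35);
  translate([1120, 832, 0]) cylinder(h = 706, r = 35);
}
translate([0, 0, 763]) {
  cube([34, 61, 2242]);
  translate([383, 0, 0]) cube([34, 61, 2242]);
  translate([34, 0, 278]) cube([349, 61, 37]);
  translate([34, 0, 565]) cube([349, 61, 37]);
  translate([34, 0, 852]) cube([349, 61, 37]);
  translate([34, 0, 1139]) cube([349, 61, 37]);
  translate([34, 0, 1426]) cube([349, 61, 37]);
  translate([34, 0, 1713]) cube([349, 61, 37]);
  translate([34, 0, 2000]) cube([349, 61, 37]);
}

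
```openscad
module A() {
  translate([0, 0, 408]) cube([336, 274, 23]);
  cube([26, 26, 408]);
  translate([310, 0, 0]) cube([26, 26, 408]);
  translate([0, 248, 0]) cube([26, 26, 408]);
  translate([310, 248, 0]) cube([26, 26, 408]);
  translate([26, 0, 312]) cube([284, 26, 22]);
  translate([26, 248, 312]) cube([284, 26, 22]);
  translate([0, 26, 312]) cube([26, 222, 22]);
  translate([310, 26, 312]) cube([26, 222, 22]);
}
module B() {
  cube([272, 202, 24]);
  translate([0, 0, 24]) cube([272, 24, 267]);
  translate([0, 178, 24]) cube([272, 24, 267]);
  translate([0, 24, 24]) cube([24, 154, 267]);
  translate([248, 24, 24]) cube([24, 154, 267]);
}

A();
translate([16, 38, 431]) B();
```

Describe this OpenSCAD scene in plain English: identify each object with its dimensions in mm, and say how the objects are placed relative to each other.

A is a four-legged stool. The seat is 336×274 mm, 23 mm thick, top at z = 431 mm. It stands on four square legs, each 26×26 mm in cross-section, from z = 0 to the seat underside, each flush with a corner of the seat. Four stretchers, 26 mm wide and 22 mm tall, connect adjacent legs with their undersides at z = 312 mm, each running between the inner faces of the legs it joins and aligned with the legs' outer faces on the other axis.

B is an open storage box with external size 272×202×291 mm and wall thickness 24 mm (the base is also 24 mm thick). The base covers the whole footprint; the four walls stand on the base, with the y-facing walls full-width and the x-facing walls fitting between their inner faces.

The open box is on top of the stool.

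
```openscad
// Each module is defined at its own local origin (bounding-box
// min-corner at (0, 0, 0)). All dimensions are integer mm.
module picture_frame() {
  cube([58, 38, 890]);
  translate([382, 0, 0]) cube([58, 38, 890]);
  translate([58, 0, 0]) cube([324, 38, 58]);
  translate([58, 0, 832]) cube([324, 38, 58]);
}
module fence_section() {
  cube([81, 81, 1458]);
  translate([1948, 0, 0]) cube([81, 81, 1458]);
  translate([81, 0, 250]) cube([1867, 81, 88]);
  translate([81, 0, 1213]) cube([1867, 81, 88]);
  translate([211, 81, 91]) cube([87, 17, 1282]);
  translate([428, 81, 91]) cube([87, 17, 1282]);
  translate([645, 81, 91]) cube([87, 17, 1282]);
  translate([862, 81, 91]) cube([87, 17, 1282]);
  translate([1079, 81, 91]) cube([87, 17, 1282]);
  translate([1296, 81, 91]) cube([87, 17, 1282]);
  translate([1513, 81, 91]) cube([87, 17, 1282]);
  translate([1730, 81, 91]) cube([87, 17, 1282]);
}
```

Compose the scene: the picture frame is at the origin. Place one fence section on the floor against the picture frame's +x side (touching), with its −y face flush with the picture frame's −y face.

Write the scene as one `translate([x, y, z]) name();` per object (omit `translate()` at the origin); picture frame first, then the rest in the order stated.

picture_frame();
translate([440, 0, 0]) fence_section();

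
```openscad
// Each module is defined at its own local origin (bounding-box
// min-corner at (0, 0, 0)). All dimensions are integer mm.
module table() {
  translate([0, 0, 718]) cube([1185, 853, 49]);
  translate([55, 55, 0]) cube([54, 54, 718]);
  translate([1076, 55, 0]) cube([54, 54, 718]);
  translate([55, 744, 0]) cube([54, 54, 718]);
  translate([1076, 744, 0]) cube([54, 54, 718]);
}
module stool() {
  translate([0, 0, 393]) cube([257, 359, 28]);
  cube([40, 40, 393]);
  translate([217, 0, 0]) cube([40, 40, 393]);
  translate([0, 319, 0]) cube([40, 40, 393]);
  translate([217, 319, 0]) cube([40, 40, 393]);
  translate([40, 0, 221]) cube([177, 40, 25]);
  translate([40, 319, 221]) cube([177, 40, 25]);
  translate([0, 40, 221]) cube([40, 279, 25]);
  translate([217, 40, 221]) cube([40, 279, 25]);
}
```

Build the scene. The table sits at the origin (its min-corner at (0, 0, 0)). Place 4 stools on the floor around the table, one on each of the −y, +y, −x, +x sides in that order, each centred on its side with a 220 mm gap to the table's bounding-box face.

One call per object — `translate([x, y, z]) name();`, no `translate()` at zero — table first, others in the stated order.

table();
translate([464, -579, 0]) stool();
translate([464, 1073, 0]) stool();
translate([-477, 247, 0]) stool();
translate([1405, 247, 0]) stool();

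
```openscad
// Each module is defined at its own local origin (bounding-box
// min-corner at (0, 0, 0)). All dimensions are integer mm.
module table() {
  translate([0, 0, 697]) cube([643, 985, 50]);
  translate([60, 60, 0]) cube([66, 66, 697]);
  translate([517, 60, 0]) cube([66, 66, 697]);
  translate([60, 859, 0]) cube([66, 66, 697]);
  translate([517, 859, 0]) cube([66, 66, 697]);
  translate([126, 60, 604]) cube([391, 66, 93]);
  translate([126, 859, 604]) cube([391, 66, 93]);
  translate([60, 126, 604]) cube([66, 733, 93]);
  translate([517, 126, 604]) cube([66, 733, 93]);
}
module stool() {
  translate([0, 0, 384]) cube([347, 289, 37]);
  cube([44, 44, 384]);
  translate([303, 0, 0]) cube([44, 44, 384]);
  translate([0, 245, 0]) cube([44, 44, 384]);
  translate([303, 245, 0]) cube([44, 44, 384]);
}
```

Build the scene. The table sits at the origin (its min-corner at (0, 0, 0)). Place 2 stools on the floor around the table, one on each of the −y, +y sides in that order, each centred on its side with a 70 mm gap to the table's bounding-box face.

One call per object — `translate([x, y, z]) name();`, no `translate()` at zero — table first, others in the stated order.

table();
translate([148, -359, 0]) stool();
translate([148, 1055, 0]) stool();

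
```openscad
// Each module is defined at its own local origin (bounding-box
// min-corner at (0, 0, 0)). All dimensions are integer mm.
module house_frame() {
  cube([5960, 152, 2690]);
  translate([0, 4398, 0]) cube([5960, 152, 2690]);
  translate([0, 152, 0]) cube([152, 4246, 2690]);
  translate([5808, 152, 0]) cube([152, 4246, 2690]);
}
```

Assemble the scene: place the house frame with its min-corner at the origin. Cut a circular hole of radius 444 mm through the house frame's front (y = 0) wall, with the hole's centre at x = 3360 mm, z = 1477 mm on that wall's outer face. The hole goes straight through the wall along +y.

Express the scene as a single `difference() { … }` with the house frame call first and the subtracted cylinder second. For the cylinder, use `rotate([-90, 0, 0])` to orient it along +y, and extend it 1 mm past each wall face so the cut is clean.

difference() {
  house_frame();
  translate([3360, -1, 1477]) rotate([-90, 0, 0]) cylinder(h = 154, r = 444);
}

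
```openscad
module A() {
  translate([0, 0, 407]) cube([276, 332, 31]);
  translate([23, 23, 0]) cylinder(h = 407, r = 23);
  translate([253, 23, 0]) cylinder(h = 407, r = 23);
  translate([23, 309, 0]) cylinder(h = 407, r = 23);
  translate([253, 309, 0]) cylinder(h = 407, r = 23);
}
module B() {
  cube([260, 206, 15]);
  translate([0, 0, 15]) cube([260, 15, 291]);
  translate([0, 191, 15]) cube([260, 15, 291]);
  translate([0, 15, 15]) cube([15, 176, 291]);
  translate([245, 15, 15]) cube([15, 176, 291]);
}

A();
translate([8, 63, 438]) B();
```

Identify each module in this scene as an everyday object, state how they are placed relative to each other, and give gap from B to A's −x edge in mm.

A is a stool. B is an open box. The open box is on top of the stool, centred. The gap from the open box to the stool's −x edge is 8 mm.

The open box's min-x is at 8; the stool's min-x is 0; gap = 8 mm.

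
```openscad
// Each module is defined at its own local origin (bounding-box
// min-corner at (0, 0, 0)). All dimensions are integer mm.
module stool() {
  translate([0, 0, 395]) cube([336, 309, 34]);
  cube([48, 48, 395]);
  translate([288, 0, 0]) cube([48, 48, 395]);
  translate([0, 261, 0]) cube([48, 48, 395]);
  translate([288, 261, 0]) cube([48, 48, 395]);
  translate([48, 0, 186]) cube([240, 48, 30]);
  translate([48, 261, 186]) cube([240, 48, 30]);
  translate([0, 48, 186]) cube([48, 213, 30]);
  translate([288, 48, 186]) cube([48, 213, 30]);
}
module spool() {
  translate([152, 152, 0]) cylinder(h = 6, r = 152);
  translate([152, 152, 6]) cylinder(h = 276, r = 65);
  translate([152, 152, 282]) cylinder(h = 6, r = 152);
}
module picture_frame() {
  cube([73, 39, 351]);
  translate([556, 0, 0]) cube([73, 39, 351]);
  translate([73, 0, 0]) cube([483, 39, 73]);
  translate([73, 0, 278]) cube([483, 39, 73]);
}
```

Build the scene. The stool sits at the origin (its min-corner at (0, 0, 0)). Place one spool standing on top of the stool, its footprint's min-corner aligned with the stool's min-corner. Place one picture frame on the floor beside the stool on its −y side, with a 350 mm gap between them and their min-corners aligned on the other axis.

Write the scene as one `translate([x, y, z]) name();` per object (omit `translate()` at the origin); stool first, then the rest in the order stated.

stool();
translate([0, 0, 429]) spool();
translate([0, -389, 0]) picture_frame();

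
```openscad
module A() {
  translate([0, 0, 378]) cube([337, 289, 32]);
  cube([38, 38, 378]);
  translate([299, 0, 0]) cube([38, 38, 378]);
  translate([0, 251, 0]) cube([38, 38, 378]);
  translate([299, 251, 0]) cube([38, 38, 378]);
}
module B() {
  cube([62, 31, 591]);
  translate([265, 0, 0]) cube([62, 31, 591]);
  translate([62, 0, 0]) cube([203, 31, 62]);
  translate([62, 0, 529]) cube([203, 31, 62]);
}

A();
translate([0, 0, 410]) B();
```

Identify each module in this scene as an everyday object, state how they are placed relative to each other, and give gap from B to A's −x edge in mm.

A is a stool. B is a picture frame. The picture frame is on top of the stool. The gap from the picture frame to the stool's −x edge is 0 mm.

The picture frame's min-x is at 0; the stool's min-x is 0; gap = 0 mm.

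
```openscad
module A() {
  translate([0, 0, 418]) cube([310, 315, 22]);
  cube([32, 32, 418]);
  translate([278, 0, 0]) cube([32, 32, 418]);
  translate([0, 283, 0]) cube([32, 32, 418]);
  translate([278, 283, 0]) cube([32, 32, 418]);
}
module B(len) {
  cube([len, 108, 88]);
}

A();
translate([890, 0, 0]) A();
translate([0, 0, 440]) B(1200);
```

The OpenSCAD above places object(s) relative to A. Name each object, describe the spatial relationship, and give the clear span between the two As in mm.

A is a stool. B is a beam. A beam spans the tops of two stools. The clear span between the two stools is 580 mm.

Second stool starts at x = 890; first ends at x = 310; clear span = 890 − 310 = 580 mm.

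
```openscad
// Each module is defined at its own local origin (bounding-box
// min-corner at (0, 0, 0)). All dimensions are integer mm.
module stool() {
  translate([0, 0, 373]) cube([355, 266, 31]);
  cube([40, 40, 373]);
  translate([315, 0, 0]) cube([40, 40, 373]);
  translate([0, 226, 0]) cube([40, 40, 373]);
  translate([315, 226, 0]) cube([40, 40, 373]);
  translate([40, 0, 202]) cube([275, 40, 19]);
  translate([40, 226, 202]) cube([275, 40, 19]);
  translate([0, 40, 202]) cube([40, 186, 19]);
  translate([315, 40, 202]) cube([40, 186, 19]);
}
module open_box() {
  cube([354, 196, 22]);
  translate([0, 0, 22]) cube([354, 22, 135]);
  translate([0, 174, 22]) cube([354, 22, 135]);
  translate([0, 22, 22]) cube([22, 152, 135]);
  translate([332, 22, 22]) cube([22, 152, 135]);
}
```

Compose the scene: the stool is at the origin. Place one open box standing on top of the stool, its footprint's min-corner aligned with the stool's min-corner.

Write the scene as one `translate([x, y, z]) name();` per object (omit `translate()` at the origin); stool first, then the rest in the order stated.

stool();
translate([0, 0, 404]) open_box();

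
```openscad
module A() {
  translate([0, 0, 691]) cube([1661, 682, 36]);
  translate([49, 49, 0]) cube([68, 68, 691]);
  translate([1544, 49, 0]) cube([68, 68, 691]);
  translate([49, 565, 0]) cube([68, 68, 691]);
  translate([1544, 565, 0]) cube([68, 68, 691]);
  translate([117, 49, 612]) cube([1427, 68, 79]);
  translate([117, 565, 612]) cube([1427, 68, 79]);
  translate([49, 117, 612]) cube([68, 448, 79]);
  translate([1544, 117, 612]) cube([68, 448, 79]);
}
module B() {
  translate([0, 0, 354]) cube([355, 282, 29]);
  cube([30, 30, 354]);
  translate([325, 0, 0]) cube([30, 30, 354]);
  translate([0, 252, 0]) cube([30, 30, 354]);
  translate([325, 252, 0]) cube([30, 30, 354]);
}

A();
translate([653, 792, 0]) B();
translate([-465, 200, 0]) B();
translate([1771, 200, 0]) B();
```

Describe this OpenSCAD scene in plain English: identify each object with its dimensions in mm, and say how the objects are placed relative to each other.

A is a table: top 1661 mm (x) × 682 mm (y), 36 mm thick, upper face at z = 727 mm, on four 68×68 mm square legs, each inset 49 mm from the nearest pair of top edges, running from z = 0 to the bottom of the top. Four apron rails, 68 mm thick and 79 mm tall, run between adjacent legs with their top edges flush with the underside of the top and their outer faces flush with the legs' outer faces.

B is a simple wooden stool: a rectangular seat 355 mm (x) by 282 mm (y), 29 mm thick, top face at z = 383 mm, on four square legs, each 30×30 mm in cross-section. The legs rest on z = 0, each flush with a corner of the seat.

Three stools sit around the table at the +y, −x, +x sides.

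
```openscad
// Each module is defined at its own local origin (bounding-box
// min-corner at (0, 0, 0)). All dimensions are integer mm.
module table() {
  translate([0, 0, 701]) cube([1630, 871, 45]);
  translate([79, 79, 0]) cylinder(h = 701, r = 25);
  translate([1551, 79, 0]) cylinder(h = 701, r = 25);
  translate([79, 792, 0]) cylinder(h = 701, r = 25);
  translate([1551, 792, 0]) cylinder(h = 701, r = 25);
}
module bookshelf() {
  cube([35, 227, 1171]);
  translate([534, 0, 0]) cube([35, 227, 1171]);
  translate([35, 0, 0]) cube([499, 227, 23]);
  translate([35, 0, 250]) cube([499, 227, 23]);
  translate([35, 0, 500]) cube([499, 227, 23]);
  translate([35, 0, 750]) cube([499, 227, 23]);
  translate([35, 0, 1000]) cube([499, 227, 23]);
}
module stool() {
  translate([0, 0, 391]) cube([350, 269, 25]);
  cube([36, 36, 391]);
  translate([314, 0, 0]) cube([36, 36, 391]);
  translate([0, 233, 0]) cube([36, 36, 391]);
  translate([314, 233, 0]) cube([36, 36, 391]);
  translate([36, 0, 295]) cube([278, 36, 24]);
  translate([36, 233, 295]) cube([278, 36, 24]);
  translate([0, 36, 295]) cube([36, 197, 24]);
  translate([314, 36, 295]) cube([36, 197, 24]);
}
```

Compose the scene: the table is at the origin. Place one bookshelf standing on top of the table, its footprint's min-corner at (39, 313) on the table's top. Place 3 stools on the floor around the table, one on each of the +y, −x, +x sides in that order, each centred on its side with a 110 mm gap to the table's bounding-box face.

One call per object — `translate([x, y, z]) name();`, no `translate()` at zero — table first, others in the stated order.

table();
translate([39, 313, 746]) bookshelf();
translate([640, 981, 0]) stool();
translate([-460, 301, 0]) stool();
translate([1740, 301, 0]) stool();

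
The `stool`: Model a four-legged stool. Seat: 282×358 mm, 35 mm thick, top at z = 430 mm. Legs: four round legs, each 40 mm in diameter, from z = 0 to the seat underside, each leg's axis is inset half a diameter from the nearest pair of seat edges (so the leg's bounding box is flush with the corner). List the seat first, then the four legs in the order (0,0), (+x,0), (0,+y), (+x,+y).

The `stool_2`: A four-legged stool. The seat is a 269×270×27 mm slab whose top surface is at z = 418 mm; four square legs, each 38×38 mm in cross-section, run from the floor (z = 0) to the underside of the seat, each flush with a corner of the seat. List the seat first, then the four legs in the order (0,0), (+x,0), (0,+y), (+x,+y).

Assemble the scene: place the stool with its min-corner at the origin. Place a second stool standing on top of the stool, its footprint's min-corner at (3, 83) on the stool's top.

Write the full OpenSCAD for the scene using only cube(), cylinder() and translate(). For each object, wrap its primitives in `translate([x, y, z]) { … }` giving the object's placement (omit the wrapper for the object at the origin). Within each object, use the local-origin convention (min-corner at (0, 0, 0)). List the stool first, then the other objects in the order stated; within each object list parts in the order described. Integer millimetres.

translate([0, 0, 395]) cube([282, 358, 35]);
translate([20, 20, 0]) cylinder(h = 395, r = 20);
translate([262, 20, 0]) cylinder(h = 395, r = 20);
translate([20, 338, 0]) cylinder(h = 395, r = 20);
translate([262, 338, 0]) cylinder(h = 395, r = 20);
translate([3, 83, 430]) {
  translate([0, 0, 391]) cube([269, 270, 27]);
  cube([38, 38, 391]);
  translate([231, 0, 0]) cube([38, 38, 391]);
  translate([0, 232, 0]) cube([38, 38, 391]);
  translate([231, 232, 0]) cube([38, 38, 391]);
}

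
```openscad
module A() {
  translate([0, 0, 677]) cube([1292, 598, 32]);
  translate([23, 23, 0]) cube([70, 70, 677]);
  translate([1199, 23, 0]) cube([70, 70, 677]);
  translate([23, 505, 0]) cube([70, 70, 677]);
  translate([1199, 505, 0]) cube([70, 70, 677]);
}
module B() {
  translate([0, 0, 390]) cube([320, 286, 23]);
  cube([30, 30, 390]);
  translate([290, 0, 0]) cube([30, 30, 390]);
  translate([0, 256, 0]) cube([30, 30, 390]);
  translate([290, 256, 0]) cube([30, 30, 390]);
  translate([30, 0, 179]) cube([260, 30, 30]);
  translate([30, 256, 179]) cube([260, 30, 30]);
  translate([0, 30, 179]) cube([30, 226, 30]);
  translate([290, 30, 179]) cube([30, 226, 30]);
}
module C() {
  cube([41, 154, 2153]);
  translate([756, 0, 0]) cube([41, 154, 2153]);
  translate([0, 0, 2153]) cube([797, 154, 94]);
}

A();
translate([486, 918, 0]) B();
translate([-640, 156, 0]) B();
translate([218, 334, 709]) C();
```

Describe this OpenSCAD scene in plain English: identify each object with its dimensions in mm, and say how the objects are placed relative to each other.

A is a table: top 1292 mm (x) × 598 mm (y), 32 mm thick, upper face at z = 709 mm, on four 70×70 mm square legs, each inset 23 mm from the nearest pair of top edges, running from z = 0 to the bottom of the top.

B is a four-legged stool. The seat is 320×286 mm, 23 mm thick, top at z = 413 mm. It stands on four square legs, each 30×30 mm in cross-section, from z = 0 to the seat underside, each flush with a corner of the seat. Four stretchers, 30 mm wide and 30 mm tall, connect adjacent legs with their undersides at z = 179 mm, each running between the inner faces of the legs it joins and aligned with the legs' outer faces on the other axis.

C is a door frame. The clear opening is 715 mm wide and 2153 mm high. Two 41 mm wide jambs, 154 mm deep, stand either side of the opening from the floor to the top of the opening. A 94 mm thick head sits across the top of both jambs, spanning the full outside width of the frame.

Two stools sit around the table at the +y, −x sides. The door frame is on top of the table.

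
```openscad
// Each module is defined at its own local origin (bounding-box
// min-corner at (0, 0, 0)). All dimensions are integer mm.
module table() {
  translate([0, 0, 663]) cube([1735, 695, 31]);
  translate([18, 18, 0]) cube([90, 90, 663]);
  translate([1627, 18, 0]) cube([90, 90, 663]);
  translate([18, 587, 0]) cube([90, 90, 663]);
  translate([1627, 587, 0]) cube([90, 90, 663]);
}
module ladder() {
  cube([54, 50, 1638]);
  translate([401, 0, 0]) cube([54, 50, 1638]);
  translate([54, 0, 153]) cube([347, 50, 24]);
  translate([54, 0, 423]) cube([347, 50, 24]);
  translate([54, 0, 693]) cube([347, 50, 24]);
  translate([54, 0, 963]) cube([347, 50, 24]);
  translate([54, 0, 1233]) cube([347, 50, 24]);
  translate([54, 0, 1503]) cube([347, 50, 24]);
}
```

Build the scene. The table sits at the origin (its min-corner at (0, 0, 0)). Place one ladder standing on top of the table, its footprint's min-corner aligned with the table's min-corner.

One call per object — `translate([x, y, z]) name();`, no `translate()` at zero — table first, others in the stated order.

table();
translate([0, 0, 694]) ladder();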